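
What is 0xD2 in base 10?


D2 hex = 210 decimal

210


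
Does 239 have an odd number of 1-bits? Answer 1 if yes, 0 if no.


0b11101111 has 7 ones => parity 1

1


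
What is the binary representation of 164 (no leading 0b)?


164 = 10100100 in binary

10100100


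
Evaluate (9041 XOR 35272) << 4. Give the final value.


Step 1: 9041 ^ 35272 = 43673
Step 2: 43673 << 4 = 698768

698768


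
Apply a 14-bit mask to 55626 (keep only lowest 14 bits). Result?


55626 & 16383 = 6474

6474


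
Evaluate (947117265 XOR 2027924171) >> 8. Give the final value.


Step 1: 947117265 ^ 2027924171 = 1085044250
Step 2: 1085044250 >> 8 = 4238454

4238454


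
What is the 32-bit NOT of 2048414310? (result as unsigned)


~0b1111010000110000101001001100110 = 0b10000101111001111010110110011001 = 2246552985 (32-bit unsigned)

2246552985


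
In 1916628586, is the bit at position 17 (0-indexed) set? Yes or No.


0b1110010001111010110111001101010, bit 17 = 0. No

No


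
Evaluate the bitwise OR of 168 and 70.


0b10101000 | 0b1000110 = 0b11101110 = 238

238


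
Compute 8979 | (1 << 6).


8979 | (1 << 6) = 8979 | 64 = 9043

9043


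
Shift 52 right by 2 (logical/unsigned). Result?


0b110100 >> 2 = 0b1101 = 13

13


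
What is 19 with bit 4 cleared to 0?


19 & ~(1 << 4) = 3

3


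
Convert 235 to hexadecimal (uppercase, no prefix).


235 = EB hex

EB


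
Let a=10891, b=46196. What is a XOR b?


10891 ^ 46196 = 40703

40703


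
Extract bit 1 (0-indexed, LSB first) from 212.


0b11010100, position 1 = 0

0


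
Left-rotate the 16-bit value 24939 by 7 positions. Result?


Rotate 0b110000101101011 left by 7 (16-bit) = 0b1011010110110000 = 46512

46512


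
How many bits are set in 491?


0b111101011 has 7 set bits

7


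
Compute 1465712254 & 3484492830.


0b1010111010111001111111001111110 & 0b11001111101100010010010000011110 = 0b1000111000100000010010000011110 = 1192240158

1192240158


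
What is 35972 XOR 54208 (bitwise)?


0b1000110010000100 ^ 0b1101001111000000 = 0b101111101000100 = 24388

24388


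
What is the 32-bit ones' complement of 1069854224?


1069854224 ^ 4294967295 = 3225113071

3225113071


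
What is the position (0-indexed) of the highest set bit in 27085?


0b110100111001101. Highest set bit at position 14

14


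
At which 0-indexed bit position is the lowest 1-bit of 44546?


0b1010111000000010. Lowest set bit at position 1

1


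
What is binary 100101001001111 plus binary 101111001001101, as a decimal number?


100101001001111 + 101111001001101 = 1010100010011100 = 43164

43164


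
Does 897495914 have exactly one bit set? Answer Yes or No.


0b110101011111101011001101101010. Multiple bits set => No

No


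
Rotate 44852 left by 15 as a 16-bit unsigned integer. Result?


Rotate 0b1010111100110100 left by 15 (16-bit) = 0b101011110011010 = 22426

22426


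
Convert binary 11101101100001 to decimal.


11101101100001 in decimal = 15201

15201


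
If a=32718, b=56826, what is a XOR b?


32718 ^ 56826 = 41524

41524


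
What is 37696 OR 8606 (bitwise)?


0b1001001101000000 | 0b10000110011110 = 0b1011001111011110 = 46046

46046


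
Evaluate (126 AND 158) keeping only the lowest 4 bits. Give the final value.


Step 1: 126 & 158 = 30
Step 2: 30 & 15 = 14

14


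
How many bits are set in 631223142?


0b100101100111111011001101100110 has 18 set bits

18


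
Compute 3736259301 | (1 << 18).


3736259301 | (1 << 18) = 3736259301 | 262144 = 3736521445

3736521445


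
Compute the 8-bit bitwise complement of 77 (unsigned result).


~0b1001101 = 0b10110010 = 178 (8-bit unsigned)

178


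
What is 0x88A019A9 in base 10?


88A019A9 hex = 2292193705 decimal

2292193705


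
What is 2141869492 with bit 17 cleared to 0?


2141869492 & ~(1 << 17) = 2141738420

2141738420


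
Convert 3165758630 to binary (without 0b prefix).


3165758630 = 10111100101100011010010010100110 in binary

10111100101100011010010010100110


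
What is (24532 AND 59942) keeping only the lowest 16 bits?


Step 1: 24532 & 59942 = 18948
Step 2: 18948 & 65535 = 18948

18948


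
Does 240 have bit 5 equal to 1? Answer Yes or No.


0b11110000, bit 5 = 1. Yes

Yes


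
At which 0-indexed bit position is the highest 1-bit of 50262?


0b1100010001010110. Highest set bit at position 15

15


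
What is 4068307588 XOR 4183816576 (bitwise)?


0b11110010011111010111001010000100 ^ 0b11111001010111111111100110000000 = 0b1011001000101000101100000100 = 186813188

186813188


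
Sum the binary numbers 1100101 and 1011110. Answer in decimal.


1100101 + 1011110 = 11000011 = 195

195


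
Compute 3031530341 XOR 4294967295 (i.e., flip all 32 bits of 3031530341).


3031530341 ^ 4294967295 = 1263436954

1263436954


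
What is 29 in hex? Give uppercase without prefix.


29 = 1D hex

1D


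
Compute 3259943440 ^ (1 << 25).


3259943440 ^ (1 << 25) = 3259943440 ^ 33554432 = 3226389008

3226389008


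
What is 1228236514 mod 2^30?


1228236514 & 1073741823 = 154494690

154494690


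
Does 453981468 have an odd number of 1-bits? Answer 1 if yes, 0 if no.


0b11011000011110011010100011100 has 15 ones => parity 1

1


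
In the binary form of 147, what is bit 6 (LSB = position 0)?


0b10010011, position 6 = 0

0


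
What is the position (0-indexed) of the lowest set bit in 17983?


0b100011000111111. Lowest set bit at position 0

0


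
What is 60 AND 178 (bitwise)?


0b111100 & 0b10110010 = 0b110000 = 48

48


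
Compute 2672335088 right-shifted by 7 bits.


0b10011111010010001001100011110000 >> 7 = 0b1001111101001000100110001 = 20877617

20877617


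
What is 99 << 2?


0b1100011 << 2 = 0b110001100 = 396

396


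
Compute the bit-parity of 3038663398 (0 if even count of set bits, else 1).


0b10110101000111100101001011100110 has 17 ones => parity 1

1


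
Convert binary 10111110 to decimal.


10111110 in decimal = 190

190


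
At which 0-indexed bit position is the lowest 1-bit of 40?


0b101000. Lowest set bit at position 3

3


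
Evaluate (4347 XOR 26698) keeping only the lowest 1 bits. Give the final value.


Step 1: 4347 ^ 26698 = 30897
Step 2: 30897 & 1 = 1

1


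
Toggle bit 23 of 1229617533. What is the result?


1229617533 ^ (1 << 23) = 1229617533 ^ 8388608 = 1238006141

1238006141


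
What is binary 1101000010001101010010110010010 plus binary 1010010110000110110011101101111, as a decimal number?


1101000010001101010010110010010 + 1010010110000110110011101101111 = 10111011000010100000110100000001 = 3137998081

3137998081


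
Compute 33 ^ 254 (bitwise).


0b100001 ^ 0b11111110 = 0b11011111 = 223

223


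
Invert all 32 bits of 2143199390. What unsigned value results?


2143199390 ^ 4294967295 = 2151767905

2151767905


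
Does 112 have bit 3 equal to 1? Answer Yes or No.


0b1110000, bit 3 = 0. No

No


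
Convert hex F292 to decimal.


F292 hex = 62098 decimal

62098


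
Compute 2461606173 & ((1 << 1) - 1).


2461606173 & 1 = 1

1


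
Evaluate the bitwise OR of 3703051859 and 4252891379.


0b11011100101110000001011001010011 | 0b11111101011111011111100011110011 = 0b11111101111111011111111011110011 = 4261281523

4261281523


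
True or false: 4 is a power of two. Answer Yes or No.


0b100. Only one bit set => Yes

Yes


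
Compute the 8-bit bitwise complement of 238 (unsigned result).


~0b11101110 = 0b10001 = 17 (8-bit unsigned)

17


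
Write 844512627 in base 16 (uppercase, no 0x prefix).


844512627 = 32563D73 hex

32563D73


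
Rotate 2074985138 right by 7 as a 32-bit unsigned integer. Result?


Rotate 0b1111011101011011100001010110010 right by 7 (32-bit) = 0b1100100111101110101101110000101 = 1693932421

1693932421


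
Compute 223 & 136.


0b11011111 & 0b10001000 = 0b10001000 = 136

136


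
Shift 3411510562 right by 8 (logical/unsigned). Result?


0b11001011010101111000010100100010 >> 8 = 0b110010110101011110000101 = 13326213

13326213


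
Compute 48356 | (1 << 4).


48356 | (1 << 4) = 48356 | 16 = 48372

48372


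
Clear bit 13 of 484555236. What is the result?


484555236 & ~(1 << 13) = 484547044

484547044


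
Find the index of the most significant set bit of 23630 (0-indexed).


0b101110001001110. Highest set bit at position 14

14


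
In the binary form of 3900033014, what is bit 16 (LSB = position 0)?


0b11101000011101011100011111110110, position 16 = 1

1


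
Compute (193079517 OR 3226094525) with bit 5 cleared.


Step 1: 193079517 | 3226094525 = 3419040765
Step 2: 3419040765 & ~(1 << 5) = 3419040733

3419040733


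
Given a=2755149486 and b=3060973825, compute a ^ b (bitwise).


2755149486 ^ 3060973825 = 306905007

306905007


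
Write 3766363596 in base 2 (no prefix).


3766363596 = 11100000011111100010010111001100 in binary

11100000011111100010010111001100


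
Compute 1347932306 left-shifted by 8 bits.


0b1010000010101111101000010010010 << 8 = 0b101000001010111110100001001001000000000 = 345070670336

345070670336


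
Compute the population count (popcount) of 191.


0b10111111 has 7 set bits

7


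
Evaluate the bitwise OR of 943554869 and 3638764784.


0b111000001111011000000100110101 | 0b11011000111000110010010011110000 = 0b11111000111111111010010111110101 = 4177503733

4177503733


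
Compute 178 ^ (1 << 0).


178 ^ (1 << 0) = 178 ^ 1 = 179

179


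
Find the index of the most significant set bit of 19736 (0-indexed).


0b100110100011000. Highest set bit at position 14

14


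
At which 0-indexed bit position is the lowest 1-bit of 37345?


0b1001000111100001. Lowest set bit at position 0

0


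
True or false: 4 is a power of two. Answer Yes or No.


0b100. Only one bit set => Yes

Yes


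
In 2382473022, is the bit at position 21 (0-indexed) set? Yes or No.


0b10001110000000011010011100111110, bit 21 = 0. No

No


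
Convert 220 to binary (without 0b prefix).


220 = 11011100 in binary

11011100


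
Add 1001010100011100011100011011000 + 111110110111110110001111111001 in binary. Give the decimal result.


1001010100011100011100011011000 + 111110110111110110001111111001 = 10001001011011011001110011010001 = 2305662161

2305662161


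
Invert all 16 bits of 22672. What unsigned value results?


22672 ^ 65535 = 42863

42863


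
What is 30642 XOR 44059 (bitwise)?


0b111011110110010 ^ 0b1010110000011011 = 0b1101101110101001 = 56233

56233


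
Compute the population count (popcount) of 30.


0b11110 has 4 set bits

4


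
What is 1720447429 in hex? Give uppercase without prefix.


1720447429 = 668BF1C5 hex

668BF1C5


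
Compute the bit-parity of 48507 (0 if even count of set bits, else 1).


0b1011110101111011 has 12 ones => parity 0

0


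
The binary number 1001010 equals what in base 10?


1001010 in decimal = 74

74


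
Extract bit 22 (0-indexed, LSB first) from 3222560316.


0b11000000000101000101111000111100, position 22 = 0

0


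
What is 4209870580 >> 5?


0b11111010111011011000011011110100 >> 5 = 0b111110101110110110000110111 = 131558455

131558455


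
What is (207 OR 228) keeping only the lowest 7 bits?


Step 1: 207 | 228 = 239
Step 2: 239 & 127 = 111

111


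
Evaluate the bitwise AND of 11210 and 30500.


0b10101111001010 & 0b111011100100100 = 0b10001100000000 = 8960

8960


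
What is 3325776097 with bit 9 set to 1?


3325776097 | (1 << 9) = 3325776097 | 512 = 3325776609

3325776609


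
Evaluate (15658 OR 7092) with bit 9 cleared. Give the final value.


Step 1: 15658 | 7092 = 16318
Step 2: 16318 & ~(1 << 9) = 15806

15806


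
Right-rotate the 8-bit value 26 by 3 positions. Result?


Rotate 0b11010 right by 3 (8-bit) = 0b1000011 = 67

67


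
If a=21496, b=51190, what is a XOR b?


21496 ^ 51190 = 37902

37902


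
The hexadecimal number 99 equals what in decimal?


99 hex = 153 decimal

153


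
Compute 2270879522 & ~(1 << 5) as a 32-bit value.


2270879522 & ~(1 << 5) = 2270879490

2270879490


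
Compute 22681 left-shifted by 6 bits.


0b101100010011001 << 6 = 0b101100010011001000000 = 1451584

1451584


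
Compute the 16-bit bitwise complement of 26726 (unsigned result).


~0b110100001100110 = 0b1001011110011001 = 38809 (16-bit unsigned)

38809


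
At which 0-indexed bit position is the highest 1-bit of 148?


0b10010100. Highest set bit at position 7

7


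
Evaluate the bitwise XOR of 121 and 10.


0b1111001 ^ 0b1010 = 0b1110011 = 115

115


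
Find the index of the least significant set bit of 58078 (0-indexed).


0b1110001011011110. Lowest set bit at position 1

1


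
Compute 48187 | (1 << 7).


48187 | (1 << 7) = 48187 | 128 = 48315

48315


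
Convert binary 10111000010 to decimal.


10111000010 in decimal = 1474

1474


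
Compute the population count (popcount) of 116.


0b1110100 has 4 set bits

4


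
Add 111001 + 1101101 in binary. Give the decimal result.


111001 + 1101101 = 10100110 = 166

166


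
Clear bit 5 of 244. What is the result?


244 & ~(1 << 5) = 212

212


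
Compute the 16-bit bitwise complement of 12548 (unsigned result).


~0b11000100000100 = 0b1100111011111011 = 52987 (16-bit unsigned)

52987


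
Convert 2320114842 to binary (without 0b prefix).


2320114842 = 10001010010010100010010010011010 in binary

10001010010010100010010010011010


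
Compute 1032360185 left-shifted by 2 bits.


0b111101100010001001000011111001 << 2 = 0b11110110001000100100001111100100 = 4129440740

4129440740


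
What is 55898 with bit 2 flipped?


55898 ^ (1 << 2) = 55898 ^ 4 = 55902

55902


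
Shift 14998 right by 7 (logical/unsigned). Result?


0b11101010010110 >> 7 = 0b1110101 = 117

117


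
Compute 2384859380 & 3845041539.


0b10001110001001100001000011110100 & 0b11100101001011101010110110000011 = 0b10000100001001100000000010000000 = 2217083008

2217083008


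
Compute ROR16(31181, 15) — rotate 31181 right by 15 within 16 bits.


Rotate 0b111100111001101 right by 15 (16-bit) = 0b1111001110011010 = 62362

62362


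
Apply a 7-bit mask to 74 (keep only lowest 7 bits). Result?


74 & 127 = 74

74


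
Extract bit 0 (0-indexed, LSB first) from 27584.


0b110101111000000, position 0 = 0

0


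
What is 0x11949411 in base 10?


11949411 hex = 294949905 decimal

294949905


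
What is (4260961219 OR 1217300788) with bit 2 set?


Step 1: 4260961219 | 1217300788 = 4261387255
Step 2: 4261387255 | (1 << 2) = 4261387255 | 4 = 4261387255

4261387255


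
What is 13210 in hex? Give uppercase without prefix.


13210 = 339A hex

339A


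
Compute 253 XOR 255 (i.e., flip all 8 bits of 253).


253 ^ 255 = 2

2


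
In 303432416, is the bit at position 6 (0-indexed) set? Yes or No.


0b10010000101100000001011100000, bit 6 = 1. Yes

Yes


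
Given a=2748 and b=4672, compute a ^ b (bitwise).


2748 ^ 4672 = 6396

6396


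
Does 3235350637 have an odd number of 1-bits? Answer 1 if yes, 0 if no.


0b11000000110101111000100001101101 has 15 ones => parity 1

1


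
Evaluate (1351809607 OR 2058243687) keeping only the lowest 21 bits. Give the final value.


Step 1: 1351809607 | 2058243687 = 2059337319
Step 2: 2059337319 & 2097151 = 2031207

2031207


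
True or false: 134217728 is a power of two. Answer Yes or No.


0b1000000000000000000000000000. Only one bit set => Yes

Yes


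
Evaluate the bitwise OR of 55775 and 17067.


0b1101100111011111 | 0b100001010101011 = 0b1101101111111111 = 56319

56319


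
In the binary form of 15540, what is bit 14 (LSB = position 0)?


0b11110010110100, position 14 = 0

0


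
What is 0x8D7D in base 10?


8D7D hex = 36221 decimal

36221


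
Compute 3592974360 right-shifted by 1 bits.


0b11010110001010000111000000011000 >> 1 = 0b1101011000101000011100000001100 = 1796487180

1796487180


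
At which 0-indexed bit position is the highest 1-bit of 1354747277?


0b1010000101111111100110110001101. Highest set bit at position 30

30


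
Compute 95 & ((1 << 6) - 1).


95 & 63 = 31

31


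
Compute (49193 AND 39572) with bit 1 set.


Step 1: 49193 & 39572 = 32768
Step 2: 32768 | (1 << 1) = 32768 | 2 = 32770

32770


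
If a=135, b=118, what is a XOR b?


135 ^ 118 = 241

241


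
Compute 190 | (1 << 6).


190 | (1 << 6) = 190 | 64 = 254

254


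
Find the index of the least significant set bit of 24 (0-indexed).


0b11000. Lowest set bit at position 3

3


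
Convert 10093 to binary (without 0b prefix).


10093 = 10011101101101 in binary

10011101101101


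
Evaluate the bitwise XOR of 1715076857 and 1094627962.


0b1100110001110011111111011111001 ^ 0b1000001001111101011001001111010 = 0b100111000001110100110010000011 = 654789763

654789763


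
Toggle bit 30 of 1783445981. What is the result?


1783445981 ^ (1 << 30) = 1783445981 ^ 1073741824 = 709704157

709704157


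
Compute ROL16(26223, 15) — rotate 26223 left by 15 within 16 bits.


Rotate 0b110011001101111 left by 15 (16-bit) = 0b1011001100110111 = 45879

45879


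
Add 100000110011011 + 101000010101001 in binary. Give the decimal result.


100000110011011 + 101000010101001 = 1001001001000100 = 37444

37444


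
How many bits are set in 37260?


0b1001000110001100 has 6 set bits

6


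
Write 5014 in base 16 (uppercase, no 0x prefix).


5014 = 1396 hex

1396


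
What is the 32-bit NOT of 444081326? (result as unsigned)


~0b11010011110000010010010101110 = 0b11100101100001111101101101010001 = 3850885969 (32-bit unsigned)

3850885969


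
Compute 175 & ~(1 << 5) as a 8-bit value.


175 & ~(1 << 5) = 143

143


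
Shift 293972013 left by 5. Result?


0b10001100001011010100000101101 << 5 = 0b1000110000101101010000010110100000 = 9407104416

9407104416


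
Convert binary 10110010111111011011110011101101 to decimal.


10110010111111011011110011101101 in decimal = 3002973421

3002973421


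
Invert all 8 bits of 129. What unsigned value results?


129 ^ 255 = 126

126


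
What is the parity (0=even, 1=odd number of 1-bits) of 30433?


0b111011011100001 has 9 ones => parity 1

1


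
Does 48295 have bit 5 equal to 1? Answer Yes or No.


0b1011110010100111, bit 5 = 1. Yes

Yes


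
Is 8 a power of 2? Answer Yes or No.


0b1000. Only one bit set => Yes

Yes


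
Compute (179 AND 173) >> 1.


Step 1: 179 & 173 = 161
Step 2: 161 >> 1 = 80

80


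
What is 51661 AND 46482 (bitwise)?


0b1100100111001101 & 0b1011010110010010 = 0b1000000110000000 = 33152

33152


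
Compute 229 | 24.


0b11100101 | 0b11000 = 0b11111101 = 253

253


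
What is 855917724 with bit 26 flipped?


855917724 ^ (1 << 26) = 855917724 ^ 67108864 = 923026588

923026588


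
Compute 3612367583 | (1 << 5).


3612367583 | (1 << 5) = 3612367583 | 32 = 3612367615

3612367615


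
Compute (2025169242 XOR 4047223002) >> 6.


Step 1: 2025169242 ^ 4047223002 = 2307791232
Step 2: 2307791232 >> 6 = 36059238

36059238


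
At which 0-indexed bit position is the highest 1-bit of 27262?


0b110101001111110. Highest set bit at position 14

14


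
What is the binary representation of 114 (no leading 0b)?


114 = 1110010 in binary

1110010


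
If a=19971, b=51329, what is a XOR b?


19971 ^ 51329 = 34434

34434


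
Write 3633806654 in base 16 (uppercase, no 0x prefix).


3633806654 = D8977D3E hex

D8977D3E


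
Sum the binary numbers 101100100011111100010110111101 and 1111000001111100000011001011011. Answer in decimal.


101100100011111100010110111101 + 1111000001111100000011001011011 = 10100100110011011100110000011000 = 2764950552

2764950552


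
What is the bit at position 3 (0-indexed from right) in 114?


0b1110010, position 3 = 0

0


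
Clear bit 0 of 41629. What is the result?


41629 & ~(1 << 0) = 41628

41628


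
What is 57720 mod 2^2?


57720 & 3 = 0

0


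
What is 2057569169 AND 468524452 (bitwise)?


0b1111010101001000000001110010001 & 0b11011111011010001110110100100 = 0b11010101001000000000110000000 = 446955904

446955904


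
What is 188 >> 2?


0b10111100 >> 2 = 0b101111 = 47

47


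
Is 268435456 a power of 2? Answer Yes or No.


0b10000000000000000000000000000. Only one bit set => Yes

Yes


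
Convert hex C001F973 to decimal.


C001F973 hex = 3221354867 decimal

3221354867


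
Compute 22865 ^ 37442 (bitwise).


0b101100101010001 ^ 0b1001001001000010 = 0b1100101100010011 = 51987

51987


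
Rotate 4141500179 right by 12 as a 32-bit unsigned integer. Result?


Rotate 0b11110110110110100100011100010011 right by 12 (32-bit) = 0b1110001001111110110110110100100 = 1899982244

1899982244


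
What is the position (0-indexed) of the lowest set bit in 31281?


0b111101000110001. Lowest set bit at position 0

0


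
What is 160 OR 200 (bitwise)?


0b10100000 | 0b11001000 = 0b11101000 = 232

232


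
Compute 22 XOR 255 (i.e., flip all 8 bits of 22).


22 ^ 255 = 233

233


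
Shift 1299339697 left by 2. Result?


0b1001101011100100101100110110001 << 2 = 0b100110101110010010110011011000100 = 5197358788

5197358788


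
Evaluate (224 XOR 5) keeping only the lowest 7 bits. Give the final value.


Step 1: 224 ^ 5 = 229
Step 2: 229 & 127 = 101

101


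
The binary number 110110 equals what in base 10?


110110 in decimal = 54

54


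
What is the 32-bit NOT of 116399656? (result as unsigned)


~0b110111100000001111000101000 = 0b11111001000011111110000111010111 = 4178567639 (32-bit unsigned)

4178567639


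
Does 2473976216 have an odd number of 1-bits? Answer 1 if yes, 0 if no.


0b10010011011101011110000110011000 has 16 ones => parity 0

0


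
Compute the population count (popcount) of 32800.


0b1000000000100000 has 2 set bits

2


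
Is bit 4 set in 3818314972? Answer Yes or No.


0b11100011100101101101110011011100, bit 4 = 1. Yes

Yes


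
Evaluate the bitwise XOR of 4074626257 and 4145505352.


0b11110010110111011101110011010001 ^ 0b11110111000101110110010001001000 = 0b101110010101011100010011001 = 97171609

97171609


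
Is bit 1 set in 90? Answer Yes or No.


0b1011010, bit 1 = 1. Yes

Yes


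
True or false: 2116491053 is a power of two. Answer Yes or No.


0b1111110001001110001011100101101. Multiple bits set => No

No


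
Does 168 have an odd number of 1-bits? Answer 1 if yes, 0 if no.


0b10101000 has 3 ones => parity 1

1


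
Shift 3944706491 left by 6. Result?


0b11101011000111110111000110111011 << 6 = 0b11101011000111110111000110111011000000 = 252461215424

252461215424


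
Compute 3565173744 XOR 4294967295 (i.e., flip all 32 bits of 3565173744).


3565173744 ^ 4294967295 = 729793551

729793551


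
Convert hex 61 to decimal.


61 hex = 97 decimal

97


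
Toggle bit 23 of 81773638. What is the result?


81773638 ^ (1 << 23) = 81773638 ^ 8388608 = 73385030

73385030


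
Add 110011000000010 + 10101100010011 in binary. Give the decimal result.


110011000000010 + 10101100010011 = 1001000100010101 = 37141

37141


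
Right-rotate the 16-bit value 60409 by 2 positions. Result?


Rotate 0b1110101111111001 right by 2 (16-bit) = 0b111101011111110 = 31486

31486


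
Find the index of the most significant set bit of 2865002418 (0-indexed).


0b10101010110001000111011110110010. Highest set bit at position 31

31


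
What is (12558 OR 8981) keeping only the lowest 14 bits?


Step 1: 12558 | 8981 = 13087
Step 2: 13087 & 16383 = 13087

13087


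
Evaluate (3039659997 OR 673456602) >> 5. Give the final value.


Step 1: 3039659997 | 673456602 = 3173885919
Step 2: 3173885919 >> 5 = 99183934

99183934


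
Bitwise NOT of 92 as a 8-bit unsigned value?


~0b1011100 = 0b10100011 = 163 (8-bit unsigned)

163


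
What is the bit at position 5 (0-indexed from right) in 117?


0b1110101, position 5 = 1

1


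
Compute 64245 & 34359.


0b1111101011110101 & 0b1000011000110111 = 0b1000001000110101 = 33333

33333


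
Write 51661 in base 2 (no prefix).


51661 = 1100100111001101 in binary

1100100111001101


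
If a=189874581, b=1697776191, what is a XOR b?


189874581 ^ 1697776191 = 1851999146

1851999146


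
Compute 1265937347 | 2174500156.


0b1001011011101001010101111000011 | 0b10000001100111000011110100111100 = 0b11001011111111001011111111111111 = 3422339071

3422339071


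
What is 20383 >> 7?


0b100111110011111 >> 7 = 0b10011111 = 159

159


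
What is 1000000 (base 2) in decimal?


1000000 in decimal = 64

64


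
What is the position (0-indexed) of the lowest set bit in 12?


0b1100. Lowest set bit at position 2

2


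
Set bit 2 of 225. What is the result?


225 | (1 << 2) = 225 | 4 = 229

229


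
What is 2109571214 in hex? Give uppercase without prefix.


2109571214 = 7DBD808E hex

7DBD808E


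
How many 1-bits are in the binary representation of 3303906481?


0b11000100111011011001110010110001 has 17 set bits

17


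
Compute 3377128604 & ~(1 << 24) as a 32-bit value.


3377128604 & ~(1 << 24) = 3360351388

3360351388


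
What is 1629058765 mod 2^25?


1629058765 & 33554431 = 18446029

18446029


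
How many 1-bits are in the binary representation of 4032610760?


0b11110000010111001100000111001000 has 14 set bits

14


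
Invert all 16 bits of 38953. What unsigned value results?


38953 ^ 65535 = 26582

26582


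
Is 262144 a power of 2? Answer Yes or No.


0b1000000000000000000. Only one bit set => Yes

Yes


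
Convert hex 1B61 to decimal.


1B61 hex = 7009 decimal

7009


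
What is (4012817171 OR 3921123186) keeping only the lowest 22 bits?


Step 1: 4012817171 | 3921123186 = 4022321011
Step 2: 4022321011 & 4194303 = 4177779

4177779


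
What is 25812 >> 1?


0b110010011010100 >> 1 = 0b11001001101010 = 12906

12906


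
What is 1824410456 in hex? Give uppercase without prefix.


1824410456 = 6CBE4B58 hex

6CBE4B58


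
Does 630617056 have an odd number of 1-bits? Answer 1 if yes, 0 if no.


0b100101100101100111001111100000 has 15 ones => parity 1

1


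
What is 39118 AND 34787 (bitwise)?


0b1001100011001110 & 0b1000011111100011 = 0b1000000011000010 = 32962

32962


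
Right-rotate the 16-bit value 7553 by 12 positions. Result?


Rotate 0b1110110000001 right by 12 (16-bit) = 0b1101100000010001 = 55313

55313


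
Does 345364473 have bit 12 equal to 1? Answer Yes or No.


0b10100100101011101011111111001, bit 12 = 1. Yes

Yes


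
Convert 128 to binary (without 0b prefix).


128 = 10000000 in binary

10000000


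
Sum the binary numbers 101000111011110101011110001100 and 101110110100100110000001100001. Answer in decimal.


101000111011110101011110001100 + 101110110100100110000001100001 = 1010111110000011011011111101101 = 1472313325

1472313325


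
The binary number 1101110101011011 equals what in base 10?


1101110101011011 in decimal = 56667

56667


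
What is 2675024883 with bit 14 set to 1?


2675024883 | (1 << 14) = 2675024883 | 16384 = 2675041267

2675041267


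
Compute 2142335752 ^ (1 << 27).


2142335752 ^ (1 << 27) = 2142335752 ^ 134217728 = 2008118024

2008118024


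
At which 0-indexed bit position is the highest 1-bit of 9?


0b1001. Highest set bit at position 3

3


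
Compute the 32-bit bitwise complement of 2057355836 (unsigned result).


~0b1111010101000001100001000111100 = 0b10000101010111110011110111000011 = 2237611459 (32-bit unsigned)

2237611459


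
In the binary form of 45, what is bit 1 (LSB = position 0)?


0b101101, position 1 = 0

0


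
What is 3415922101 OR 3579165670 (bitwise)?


0b11001011100110101101010110110101 | 0b11010101010101011011101111100110 = 0b11011111110111111111111111110111 = 3755999223

3755999223


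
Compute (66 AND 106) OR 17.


Step 1: 66 & 106 = 66
Step 2: 66 | 17 = 83

83


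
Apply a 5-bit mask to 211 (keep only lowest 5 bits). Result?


211 & 31 = 19

19


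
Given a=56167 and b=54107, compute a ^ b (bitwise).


56167 ^ 54107 = 2108

2108


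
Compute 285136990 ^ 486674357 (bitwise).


0b10000111111101101100001011110 ^ 0b11101000000100000111110110101 = 0b1101111111001101011111101011 = 234674155

234674155


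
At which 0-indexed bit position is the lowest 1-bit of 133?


0b10000101. Lowest set bit at position 0

0


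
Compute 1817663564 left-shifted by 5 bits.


0b1101100010101110101100001001100 << 5 = 0b110110001010111010110000100110000000 = 58165234048

58165234048


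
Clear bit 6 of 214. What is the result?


214 & ~(1 << 6) = 150

150


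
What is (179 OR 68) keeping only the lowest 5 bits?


Step 1: 179 | 68 = 247
Step 2: 247 & 31 = 23

23


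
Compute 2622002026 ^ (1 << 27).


2622002026 ^ (1 << 27) = 2622002026 ^ 134217728 = 2487784298

2487784298


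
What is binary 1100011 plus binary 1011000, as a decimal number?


1100011 + 1011000 = 10111011 = 187

187


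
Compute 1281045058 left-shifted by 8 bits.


0b1001100010110110011001001000010 << 8 = 0b100110001011011001100100100001000000000 = 327947534848

327947534848


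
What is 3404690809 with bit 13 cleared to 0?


3404690809 & ~(1 << 13) = 3404682617

3404682617


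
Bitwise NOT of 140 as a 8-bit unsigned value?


~0b10001100 = 0b1110011 = 115 (8-bit unsigned)

115


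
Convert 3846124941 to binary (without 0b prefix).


3846124941 = 11100101001111110011010110001101 in binary

11100101001111110011010110001101


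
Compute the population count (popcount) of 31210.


0b111100111101010 has 10 set bits

10


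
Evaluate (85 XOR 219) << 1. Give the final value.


Step 1: 85 ^ 219 = 142
Step 2: 142 << 1 = 284

284


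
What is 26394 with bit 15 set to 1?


26394 | (1 << 15) = 26394 | 32768 = 59162

59162


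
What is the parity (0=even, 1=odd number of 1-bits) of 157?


0b10011101 has 5 ones => parity 1

1


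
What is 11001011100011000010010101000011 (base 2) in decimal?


11001011100011000010010101000011 in decimal = 3414959427

3414959427


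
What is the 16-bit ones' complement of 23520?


23520 ^ 65535 = 42015

42015


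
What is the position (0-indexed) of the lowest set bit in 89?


0b1011001. Lowest set bit at position 0

0


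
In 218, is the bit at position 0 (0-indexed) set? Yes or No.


0b11011010, bit 0 = 0. No

No


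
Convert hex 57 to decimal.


57 hex = 87 decimal

87


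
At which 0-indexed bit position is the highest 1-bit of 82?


0b1010010. Highest set bit at position 6

6


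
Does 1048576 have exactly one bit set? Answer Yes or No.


0b100000000000000000000. Only one bit set => Yes

Yes


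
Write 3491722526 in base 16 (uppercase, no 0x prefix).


3491722526 = D01F751E hex

D01F751E


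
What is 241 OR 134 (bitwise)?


0b11110001 | 0b10000110 = 0b11110111 = 247

247


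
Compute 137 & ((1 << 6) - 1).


137 & 63 = 9

9


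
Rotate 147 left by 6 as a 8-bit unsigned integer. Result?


Rotate 0b10010011 left by 6 (8-bit) = 0b11100100 = 228

228


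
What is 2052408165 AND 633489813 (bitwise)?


0b1111010010101010100001101100101 & 0b100101110000100100100110010101 = 0b100000010000000100000100000101 = 541081861

541081861


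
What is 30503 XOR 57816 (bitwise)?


0b111011100100111 ^ 0b1110000111011000 = 0b1001011011111111 = 38655

38655


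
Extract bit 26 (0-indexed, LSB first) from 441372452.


0b11010010011101100111100100100, position 26 = 0

0


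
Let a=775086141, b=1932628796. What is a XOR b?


775086141 ^ 1932628796 = 1560507137

1560507137


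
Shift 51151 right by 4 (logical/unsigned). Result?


0b1100011111001111 >> 4 = 0b110001111100 = 3196

3196


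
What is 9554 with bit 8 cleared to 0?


9554 & ~(1 << 8) = 9298

9298


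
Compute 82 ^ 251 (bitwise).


0b1010010 ^ 0b11111011 = 0b10101001 = 169

169


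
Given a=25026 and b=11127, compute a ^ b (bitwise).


25026 ^ 11127 = 19125

19125


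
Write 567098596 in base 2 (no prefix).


567098596 = 100001110011010011110011100100 in binary

100001110011010011110011100100


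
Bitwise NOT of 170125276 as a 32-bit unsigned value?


~0b1010001000111110011111011100 = 0b11110101110111000001100000100011 = 4124842019 (32-bit unsigned)

4124842019


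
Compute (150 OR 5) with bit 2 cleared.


Step 1: 150 | 5 = 151
Step 2: 151 & ~(1 << 2) = 147

147


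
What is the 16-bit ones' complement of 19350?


19350 ^ 65535 = 46185

46185


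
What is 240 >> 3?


0b11110000 >> 3 = 0b11110 = 30

30


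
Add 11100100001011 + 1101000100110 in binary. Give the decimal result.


11100100001011 + 1101000100110 = 101001100110001 = 21297

21297


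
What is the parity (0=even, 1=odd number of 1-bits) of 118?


0b1110110 has 5 ones => parity 1

1


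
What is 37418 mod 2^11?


37418 & 2047 = 554

554


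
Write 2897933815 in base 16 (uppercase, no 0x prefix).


2897933815 = ACBAF5F7 hex

ACBAF5F7


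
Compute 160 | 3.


0b10100000 | 0b11 = 0b10100011 = 163

163


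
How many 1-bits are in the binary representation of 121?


0b1111001 has 5 set bits

5


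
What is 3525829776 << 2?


0b11010010001001111110010010010000 << 2 = 0b1101001000100111111001001001000000 = 14103319104

14103319104


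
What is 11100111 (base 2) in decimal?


11100111 in decimal = 231

231


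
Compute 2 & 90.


0b10 & 0b1011010 = 0b10 = 2

2


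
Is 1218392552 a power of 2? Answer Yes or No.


0b1001000100111110011000111101000. Multiple bits set => No

No


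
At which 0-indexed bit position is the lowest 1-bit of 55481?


0b1101100010111001. Lowest set bit at position 0

0


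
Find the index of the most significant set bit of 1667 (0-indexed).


0b11010000011. Highest set bit at position 10

10


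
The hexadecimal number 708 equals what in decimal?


708 hex = 1800 decimal

1800


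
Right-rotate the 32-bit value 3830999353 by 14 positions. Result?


Rotate 0b11100100010110000110100100111001 right by 14 (32-bit) = 0b10100100111001111001000101100001 = 2766639457

2766639457


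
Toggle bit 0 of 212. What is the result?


212 ^ (1 << 0) = 212 ^ 1 = 213

213


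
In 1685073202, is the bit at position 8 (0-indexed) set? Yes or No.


0b1100100011100000010110100110010, bit 8 = 1. Yes

Yes


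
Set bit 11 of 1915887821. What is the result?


1915887821 | (1 << 11) = 1915887821 | 2048 = 1915889869

1915889869


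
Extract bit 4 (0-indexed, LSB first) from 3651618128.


0b11011001101001110100010101010000, position 4 = 1

1


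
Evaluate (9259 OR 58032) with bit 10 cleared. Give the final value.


Step 1: 9259 | 58032 = 59067
Step 2: 59067 & ~(1 << 10) = 58043

58043


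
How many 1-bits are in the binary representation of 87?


0b1010111 has 5 set bits

5


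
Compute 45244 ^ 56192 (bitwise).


0b1011000010111100 ^ 0b1101101110000000 = 0b110101100111100 = 27452

27452


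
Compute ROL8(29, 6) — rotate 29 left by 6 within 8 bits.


Rotate 0b11101 left by 6 (8-bit) = 0b1000111 = 71

71


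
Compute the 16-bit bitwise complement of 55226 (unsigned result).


~0b1101011110111010 = 0b10100001000101 = 10309 (16-bit unsigned)

10309


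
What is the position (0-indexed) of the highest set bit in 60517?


0b1110110001100101. Highest set bit at position 15

15


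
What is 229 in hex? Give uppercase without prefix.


229 = E5 hex

E5


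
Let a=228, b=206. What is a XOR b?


228 ^ 206 = 42

42


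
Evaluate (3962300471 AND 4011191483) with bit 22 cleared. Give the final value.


Step 1: 3962300471 & 4011191483 = 3959547955
Step 2: 3959547955 & ~(1 << 22) = 3959547955

3959547955


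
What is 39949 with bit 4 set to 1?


39949 | (1 << 4) = 39949 | 16 = 39965

39965


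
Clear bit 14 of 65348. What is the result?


65348 & ~(1 << 14) = 48964

48964


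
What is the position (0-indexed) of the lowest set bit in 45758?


0b1011001010111110. Lowest set bit at position 1

1


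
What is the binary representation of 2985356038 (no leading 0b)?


2985356038 = 10110001111100001110101100000110 in binary

10110001111100001110101100000110


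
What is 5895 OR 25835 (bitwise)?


0b1011100000111 | 0b110010011101011 = 0b111011111101111 = 30703

30703


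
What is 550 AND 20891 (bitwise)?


0b1000100110 & 0b101000110011011 = 0b10 = 2

2


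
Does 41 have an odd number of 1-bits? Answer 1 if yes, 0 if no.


0b101001 has 3 ones => parity 1

1


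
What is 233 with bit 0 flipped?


233 ^ (1 << 0) = 233 ^ 1 = 232

232


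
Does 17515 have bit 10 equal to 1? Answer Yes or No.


0b100010001101011, bit 10 = 1. Yes

Yes


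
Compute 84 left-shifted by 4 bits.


0b1010100 << 4 = 0b10101000000 = 1344

1344


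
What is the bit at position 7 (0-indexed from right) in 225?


0b11100001, position 7 = 1

1


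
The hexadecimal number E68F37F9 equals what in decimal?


E68F37F9 hex = 3868145657 decimal

3868145657


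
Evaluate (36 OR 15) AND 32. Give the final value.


Step 1: 36 | 15 = 47
Step 2: 47 & 32 = 32

32


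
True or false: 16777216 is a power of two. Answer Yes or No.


0b1000000000000000000000000. Only one bit set => Yes

Yes


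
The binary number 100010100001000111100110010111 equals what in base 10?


100010100001000111100110010111 in decimal = 579107223

579107223


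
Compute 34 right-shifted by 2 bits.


0b100010 >> 2 = 0b1000 = 8

8


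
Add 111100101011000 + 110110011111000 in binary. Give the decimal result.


111100101011000 + 110110011111000 = 1110011001010000 = 58960

58960


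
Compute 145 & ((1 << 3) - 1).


145 & 7 = 1

1


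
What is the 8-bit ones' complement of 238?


238 ^ 255 = 17

17


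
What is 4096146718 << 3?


0b11110100001001100011110100011110 << 3 = 0b11110100001001100011110100011110000 = 32769173744

32769173744


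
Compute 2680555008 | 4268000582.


0b10011111110001100000011000000000 | 0b11111110011001001000010101000110 = 0b11111111111001101000011101000110 = 4293297990

4293297990


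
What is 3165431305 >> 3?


0b10111100101011001010011000001001 >> 3 = 0b10111100101011001010011000001 = 395678913

395678913


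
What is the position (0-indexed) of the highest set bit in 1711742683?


0b1100110000001110001111011011011. Highest set bit at position 30

30


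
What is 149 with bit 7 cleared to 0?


149 & ~(1 << 7) = 21

21
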